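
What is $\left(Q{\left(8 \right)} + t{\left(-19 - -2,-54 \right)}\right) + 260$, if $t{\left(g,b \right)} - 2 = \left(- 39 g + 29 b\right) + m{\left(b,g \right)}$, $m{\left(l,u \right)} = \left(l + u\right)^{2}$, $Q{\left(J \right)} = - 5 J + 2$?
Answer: $4362$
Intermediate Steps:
$Q{\left(J \right)} = 2 - 5 J$
$t{\left(g,b \right)} = 2 + \left(b + g\right)^{2} - 39 g + 29 b$ ($t{\left(g,b \right)} = 2 + \left(\left(- 39 g + 29 b\right) + \left(b + g\right)^{2}\right) = 2 + \left(\left(b + g\right)^{2} - 39 g + 29 b\right) = 2 + \left(b + g\right)^{2} - 39 g + 29 b$)
$\left(Q{\left(8 \right)} + t{\left(-19 - -2,-54 \right)}\right) + 260 = \left(\left(2 - 40\right) + \left(2 + \left(-54 - 17\right)^{2} - 39 \left(-19 - -2\right) + 29 \left(-54\right)\right)\right) + 260 = \left(\left(2 - 40\right) + \left(2 + \left(-54 + \left(-19 + 2\right)\right)^{2} - 39 \left(-19 + 2\right) - 1566\right)\right) + 260 = \left(-38 + \left(2 + \left(-54 - 17\right)^{2} - -663 - 1566\right)\right) + 260 = \left(-38 + \left(2 + \left(-71\right)^{2} + 663 - 1566\right)\right) + 260 = \left(-38 + \left(2 + 5041 + 663 - 1566\right)\right) + 260 = \left(-38 + 4140\right) + 260 = 4102 + 260 = 4362$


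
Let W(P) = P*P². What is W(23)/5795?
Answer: 12167/5795 ≈ 2.0996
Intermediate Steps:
W(P) = P³
W(23)/5795 = 23³/5795 = 12167*(1/5795) = 12167/5795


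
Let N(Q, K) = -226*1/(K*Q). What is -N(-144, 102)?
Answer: -113/7344 ≈ -0.015387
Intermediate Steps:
N(Q, K) = -226/(K*Q) (N(Q, K) = -226*1/(K*Q) = -226/(K*Q))
-N(-144, 102) = -(-226)/(102*(-144)) = -(-226)*(-1)/(102*144) = -1*113/7344 = -113/7344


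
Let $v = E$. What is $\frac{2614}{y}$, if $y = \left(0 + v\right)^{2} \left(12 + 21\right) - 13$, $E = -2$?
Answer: $\frac{2614}{119} \approx 21.966$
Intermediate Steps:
$v = -2$
$y = 119$ ($y = \left(0 - 2\right)^{2} \left(12 + 21\right) - 13 = \left(-2\right)^{2} \cdot 33 - 13 = 4 \cdot 33 - 13 = 132 - 13 = 119$)
$\frac{2614}{y} = \frac{2614}{119}$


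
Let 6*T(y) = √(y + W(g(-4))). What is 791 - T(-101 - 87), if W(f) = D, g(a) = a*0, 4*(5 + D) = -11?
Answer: 791 - I*√87/4 ≈ 791.0 - 2.3318*I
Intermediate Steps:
D = -31/4 (D = -5 + (¼)*(-11) = -5 - 11/4 = -31/4 ≈ -7.7500)
g(a) = 0
W(f) = -31/4
T(y) = √(-31/4 + y)/6 (T(y) = √(y - 31/4)/6 = √(-31/4 + y)/6)
791 - T(-101 - 87) = 791 - √(-31 + 4*(-101 - 87))/12 = 791 - √(-31 + 4*(-188))/12 = 791 - √(-31 - 752)/12 = 791 - √(-783)/12 = 791 - 3*I*√87/12 = 791 - I*√87/4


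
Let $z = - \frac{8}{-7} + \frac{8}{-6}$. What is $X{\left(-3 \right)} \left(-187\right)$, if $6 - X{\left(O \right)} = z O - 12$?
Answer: $- \frac{22814}{7} \approx -3259.1$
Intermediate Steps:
$z = - \frac{4}{21}$ ($z = \left(-8\right) \left(- \frac{1}{7}\right) + 8 \left(- \frac{1}{6}\right) = \frac{8}{7} - \frac{4}{3} = - \frac{4}{21} \approx -0.19048$)
$X{\left(O \right)} = 18 + \frac{4 O}{21}$ ($X{\left(O \right)} = 6 - \left(- \frac{4 O}{21} - 12\right) = 6 - \left(-12 - \frac{4 O}{21}\right) = 6 + \left(12 + \frac{4 O}{21}\right) = 18 + \frac{4 O}{21}$)
$X{\left(-3 \right)} \left(-187\right) = \left(18 + \frac{4}{21} \left(-3\right)\right) \left(-187\right) = \left(18 - \frac{4}{7}\right) \left(-187\right) = \frac{122}{7} \left(-187\right) = - \frac{22814}{7}$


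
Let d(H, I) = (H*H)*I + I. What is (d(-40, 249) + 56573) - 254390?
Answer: 200832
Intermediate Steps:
d(H, I) = I + I*H**2 (d(H, I) = H**2*I + I = I*H**2 + I = I + I*H**2)
(d(-40, 249) + 56573) - 254390 = (249*(1 + (-40)**2) + 56573) - 254390 = (249*(1 + 1600) + 56573) - 254390 = (249*1601 + 56573) - 254390 = (398649 + 56573) - 254390 = 455222 - 254390 = 200832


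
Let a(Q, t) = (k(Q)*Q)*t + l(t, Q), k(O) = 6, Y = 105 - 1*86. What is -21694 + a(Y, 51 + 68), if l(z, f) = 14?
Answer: -8114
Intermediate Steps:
Y = 19 (Y = 105 - 86 = 19)
a(Q, t) = 14 + 6*Q*t (a(Q, t) = (6*Q)*t + 14 = 6*Q*t + 14 = 14 + 6*Q*t)
-21694 + a(Y, 51 + 68) = -21694 + (14 + 6*19*(51 + 68)) = -21694 + (14 + 6*19*119) = -21694 + (14 + 13566) = -21694 + 13580 = -8114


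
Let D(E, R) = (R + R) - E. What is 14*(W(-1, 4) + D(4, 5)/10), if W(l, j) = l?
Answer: -28/5 ≈ -5.6000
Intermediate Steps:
D(E, R) = -E + 2*R (D(E, R) = 2*R - E = -E + 2*R)
14*(W(-1, 4) + D(4, 5)/10) = 14*(-1 + (-1*4 + 2*5)/10) = 14*(-1 + (-4 + 10)*(⅒)) = 14*(-1 + 6*(⅒)) = 14*(-1 + ⅗) = 14*(-⅖) = -28/5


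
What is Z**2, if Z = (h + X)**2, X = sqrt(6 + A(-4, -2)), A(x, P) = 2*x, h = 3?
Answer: (3 + I*sqrt(2))**4 ≈ -23.0 + 118.79*I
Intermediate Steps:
X = I*sqrt(2) (X = sqrt(6 + 2*(-4)) = sqrt(6 - 8) = sqrt(-2) = I*sqrt(2) ≈ 1.4142*I)
Z = (3 + I*sqrt(2))**2 ≈ 7.0 + 8.4853*I
Z**2 = ((3 + I*sqrt(2))**2)**2 = (3 + I*sqrt(2))**4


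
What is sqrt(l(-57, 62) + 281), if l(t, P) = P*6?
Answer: sqrt(653) ≈ 25.554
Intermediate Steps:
l(t, P) = 6*P
sqrt(l(-57, 62) + 281) = sqrt(6*62 + 281) = sqrt(372 + 281) = sqrt(653)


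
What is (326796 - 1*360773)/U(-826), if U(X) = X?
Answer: 33977/826 ≈ 41.134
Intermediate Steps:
(326796 - 1*360773)/U(-826) = (326796 - 1*360773)/(-826) = (326796 - 360773)*(-1/826) = -33977*(-1/826) = 33977/826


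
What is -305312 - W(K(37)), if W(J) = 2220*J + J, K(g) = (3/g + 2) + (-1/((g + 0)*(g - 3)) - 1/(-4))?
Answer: -781186715/2516 ≈ -3.1049e+5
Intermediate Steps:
K(g) = 9/4 + 3/g - 1/(g*(-3 + g)) (K(g) = (2 + 3/g) + (-1/(g*(-3 + g)) - 1*(-1/4)) = (2 + 3/g) + (-1/(g*(-3 + g)) + 1/4) = (2 + 3/g) + (1/4 - 1/(g*(-3 + g))) = 9/4 + 3/g - 1/(g*(-3 + g)))
W(J) = 2221*J
-305312 - W(K(37)) = -305312 - 2221*(1/4)*(-40 - 15*37 + 9*37**2)/(37*(-3 + 37)) = -305312 - 2221*(1/4)*(1/37)*(-40 - 555 + 9*1369)/34 = -305312 - 2221*(1/4)*(1/37)*(1/34)*(-40 - 555 + 12321) = -305312 - 2221*(1/4)*(1/37)*(1/34)*11726 = -305312 - 2221*5863/2516 = -305312 - 1*13021723/2516 = -305312 - 13021723/2516 = -781186715/2516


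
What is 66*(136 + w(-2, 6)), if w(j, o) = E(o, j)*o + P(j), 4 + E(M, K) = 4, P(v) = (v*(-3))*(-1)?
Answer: 8580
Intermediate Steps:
P(v) = 3*v (P(v) = -3*v*(-1) = 3*v)
E(M, K) = 0 (E(M, K) = -4 + 4 = 0)
w(j, o) = 3*j (w(j, o) = 0*o + 3*j = 0 + 3*j = 3*j)
66*(136 + w(-2, 6)) = 66*(136 + 3*(-2)) = 66*(136 - 6) = 66*130 = 8580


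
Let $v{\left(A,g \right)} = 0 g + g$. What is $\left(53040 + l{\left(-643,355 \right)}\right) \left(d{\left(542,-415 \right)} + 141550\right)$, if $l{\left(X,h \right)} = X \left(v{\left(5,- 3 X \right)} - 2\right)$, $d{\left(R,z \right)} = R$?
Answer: $-168524095932$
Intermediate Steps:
$v{\left(A,g \right)} = g$ ($v{\left(A,g \right)} = 0 + g = g$)
$l{\left(X,h \right)} = X \left(-2 - 3 X\right)$ ($l{\left(X,h \right)} = X \left(- 3 X - 2\right) = X \left(-2 - 3 X\right)$)
$\left(53040 + l{\left(-643,355 \right)}\right) \left(d{\left(542,-415 \right)} + 141550\right) = \left(53040 - - 643 \left(2 + 3 \left(-643\right)\right)\right) \left(542 + 141550\right) = \left(53040 - - 643 \left(2 - 1929\right)\right) 142092 = \left(53040 - \left(-643\right) \left(-1927\right)\right) 142092 = \left(53040 - 1239061\right) 142092 = \left(-1186021\right) 142092 = -168524095932$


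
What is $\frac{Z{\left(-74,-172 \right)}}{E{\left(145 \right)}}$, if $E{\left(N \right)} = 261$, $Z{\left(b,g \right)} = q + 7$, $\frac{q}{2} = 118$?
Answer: $\frac{27}{29} \approx 0.93103$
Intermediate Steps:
$q = 236$ ($q = 2 \cdot 118 = 236$)
$Z{\left(b,g \right)} = 243$ ($Z{\left(b,g \right)} = 236 + 7 = 243$)
$\frac{Z{\left(-74,-172 \right)}}{E{\left(145 \right)}} = \frac{243}{261} = 243 \cdot \frac{1}{261} = \frac{27}{29}$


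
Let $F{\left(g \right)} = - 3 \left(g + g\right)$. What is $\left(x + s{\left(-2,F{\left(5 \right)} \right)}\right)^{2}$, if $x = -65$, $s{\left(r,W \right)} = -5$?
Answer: $4900$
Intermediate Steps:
$F{\left(g \right)} = - 6 g$ ($F{\left(g \right)} = - 3 \cdot 2 g = - 6 g$)
$\left(x + s{\left(-2,F{\left(5 \right)} \right)}\right)^{2} = \left(-65 - 5\right)^{2} = \left(-70\right)^{2} = 4900$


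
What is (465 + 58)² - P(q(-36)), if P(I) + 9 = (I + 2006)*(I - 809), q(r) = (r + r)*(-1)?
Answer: 1805024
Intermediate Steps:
q(r) = -2*r (q(r) = (2*r)*(-1) = -2*r)
P(I) = -9 + (-809 + I)*(2006 + I) (P(I) = -9 + (I + 2006)*(I - 809) = -9 + (2006 + I)*(-809 + I) = -9 + (-809 + I)*(2006 + I))
(465 + 58)² - P(q(-36)) = (465 + 58)² - (-1622863 + (-2*(-36))² + 1197*(-2*(-36))) = 523² - (-1622863 + 72² + 1197*72) = 273529 - (-1622863 + 5184 + 86184) = 273529 - 1*(-1531495) = 273529 + 1531495 = 1805024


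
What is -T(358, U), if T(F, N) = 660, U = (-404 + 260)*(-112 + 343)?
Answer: -660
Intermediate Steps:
U = -33264 (U = -144*231 = -33264)
-T(358, U) = -1*660 = -660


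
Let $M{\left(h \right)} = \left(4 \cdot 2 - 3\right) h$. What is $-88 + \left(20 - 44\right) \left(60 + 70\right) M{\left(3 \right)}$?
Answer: $-46888$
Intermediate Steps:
$M{\left(h \right)} = 5 h$ ($M{\left(h \right)} = \left(8 - 3\right) h = 5 h$)
$-88 + \left(20 - 44\right) \left(60 + 70\right) M{\left(3 \right)} = -88 + \left(20 - 44\right) \left(60 + 70\right) 5 \cdot 3 = -88 + \left(-24\right) 130 \cdot 15 = -88 - 46800 = -46888$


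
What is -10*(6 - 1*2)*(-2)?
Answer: 80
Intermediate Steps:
-10*(6 - 1*2)*(-2) = -10*(6 - 2)*(-2) = -10*4*(-2) = -40*(-2) = 80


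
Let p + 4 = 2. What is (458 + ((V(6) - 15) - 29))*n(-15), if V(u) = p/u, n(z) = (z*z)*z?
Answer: -1396125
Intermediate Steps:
n(z) = z³ (n(z) = z²*z = z³)
p = -2 (p = -4 + 2 = -2)
V(u) = -2/u
(458 + ((V(6) - 15) - 29))*n(-15) = (458 + ((-2/6 - 15) - 29))*(-15)³ = (458 + ((-2*⅙ - 15) - 29))*(-3375) = (458 + ((-⅓ - 15) - 29))*(-3375) = (458 + (-46/3 - 29))*(-3375) = (458 - 133/3)*(-3375) = (1241/3)*(-3375) = -1396125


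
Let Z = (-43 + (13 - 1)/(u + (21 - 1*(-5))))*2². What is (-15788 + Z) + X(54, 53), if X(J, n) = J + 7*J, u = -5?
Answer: -108680/7 ≈ -15526.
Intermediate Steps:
X(J, n) = 8*J
Z = -1188/7 (Z = (-43 + (13 - 1)/(-5 + (21 - 1*(-5))))*2² = (-43 + 12/(-5 + (21 + 5)))*4 = (-43 + 12/(-5 + 26))*4 = (-43 + 12/21)*4 = (-43 + 12*(1/21))*4 = (-43 + 4/7)*4 = -297/7*4 = -1188/7 ≈ -169.71)
(-15788 + Z) + X(54, 53) = (-15788 - 1188/7) + 8*54 = -111704/7 + 432 = -108680/7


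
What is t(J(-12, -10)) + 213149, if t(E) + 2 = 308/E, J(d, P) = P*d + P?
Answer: 1065749/5 ≈ 2.1315e+5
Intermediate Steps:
J(d, P) = P + P*d
t(E) = -2 + 308/E
t(J(-12, -10)) + 213149 = (-2 + 308/((-10*(1 - 12)))) + 213149 = (-2 + 308/((-10*(-11)))) + 213149 = (-2 + 308/110) + 213149 = (-2 + 308*(1/110)) + 213149 = (-2 + 14/5) + 213149 = ⅘ + 213149 = 1065749/5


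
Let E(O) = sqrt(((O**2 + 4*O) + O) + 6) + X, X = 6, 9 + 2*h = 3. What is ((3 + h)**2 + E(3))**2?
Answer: (6 + sqrt(30))**2 ≈ 131.73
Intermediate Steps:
h = -3 (h = -9/2 + (1/2)*3 = -9/2 + 3/2 = -3)
E(O) = 6 + sqrt(6 + O**2 + 5*O) (E(O) = sqrt(((O**2 + 4*O) + O) + 6) + 6 = sqrt((O**2 + 5*O) + 6) + 6 = sqrt(6 + O**2 + 5*O) + 6 = 6 + sqrt(6 + O**2 + 5*O))
((3 + h)**2 + E(3))**2 = ((3 - 3)**2 + (6 + sqrt(6 + 3**2 + 5*3)))**2 = (0**2 + (6 + sqrt(6 + 9 + 15)))**2 = (0 + (6 + sqrt(30)))**2 = (6 + sqrt(30))**2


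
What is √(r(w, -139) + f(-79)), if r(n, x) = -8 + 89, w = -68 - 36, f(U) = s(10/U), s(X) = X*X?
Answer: √505621/79 ≈ 9.0009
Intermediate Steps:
s(X) = X²
f(U) = 100/U² (f(U) = (10/U)² = 100/U²)
w = -104
r(n, x) = 81
√(r(w, -139) + f(-79)) = √(81 + 100/(-79)²) = √(81 + 100*(1/6241)) = √(81 + 100/6241) = √(505621/6241) = √505621/79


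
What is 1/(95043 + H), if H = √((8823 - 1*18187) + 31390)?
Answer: 31681/3011049941 - √22026/9033149823 ≈ 1.0505e-5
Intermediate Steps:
H = √22026 (H = √((8823 - 18187) + 31390) = √(-9364 + 31390) = √22026 ≈ 148.41)
1/(95043 + H) = 1/(95043 + √22026)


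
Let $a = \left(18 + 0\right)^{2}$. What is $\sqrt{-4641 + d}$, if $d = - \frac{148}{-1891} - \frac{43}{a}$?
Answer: $\frac{i \sqrt{5377058131255}}{34038} \approx 68.125 i$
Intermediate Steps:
$a = 324$ ($a = 18^{2} = 324$)
$d = - \frac{33361}{612684}$ ($d = - \frac{148}{-1891} - \frac{43}{324} = \left(-148\right) \left(- \frac{1}{1891}\right) - \frac{43}{324} = \frac{148}{1891} - \frac{43}{324} = - \frac{33361}{612684} \approx -0.054451$)
$\sqrt{-4641 + d} = \sqrt{-4641 - \frac{33361}{612684}} = \sqrt{- \frac{2843499805}{612684}} = \frac{i \sqrt{5377058131255}}{34038}$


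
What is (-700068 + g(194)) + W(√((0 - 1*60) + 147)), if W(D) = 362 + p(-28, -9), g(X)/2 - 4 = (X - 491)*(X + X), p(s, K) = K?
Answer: -930179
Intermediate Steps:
g(X) = 8 + 4*X*(-491 + X) (g(X) = 8 + 2*((X - 491)*(X + X)) = 8 + 2*((-491 + X)*(2*X)) = 8 + 2*(2*X*(-491 + X)) = 8 + 4*X*(-491 + X))
W(D) = 353 (W(D) = 362 - 9 = 353)
(-700068 + g(194)) + W(√((0 - 1*60) + 147)) = (-700068 + (8 - 1964*194 + 4*194²)) + 353 = (-700068 + (8 - 381016 + 4*37636)) + 353 = (-700068 + (8 - 381016 + 150544)) + 353 = (-700068 - 230464) + 353 = -930532 + 353 = -930179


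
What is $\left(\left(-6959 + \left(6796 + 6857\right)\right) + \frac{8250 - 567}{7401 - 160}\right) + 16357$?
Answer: $\frac{12839998}{557} \approx 23052.0$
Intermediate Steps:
$\left(\left(-6959 + \left(6796 + 6857\right)\right) + \frac{8250 - 567}{7401 - 160}\right) + 16357 = \left(\left(-6959 + 13653\right) + \frac{7683}{7241}\right) + 16357 = \left(6694 + 7683 \cdot \frac{1}{7241}\right) + 16357 = \left(6694 + \frac{591}{557}\right) + 16357 = \frac{3729149}{557} + 16357 = \frac{12839998}{557}$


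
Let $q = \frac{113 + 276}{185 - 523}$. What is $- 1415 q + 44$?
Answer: $\frac{565307}{338} \approx 1672.5$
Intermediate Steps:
$q = - \frac{389}{338}$ ($q = \frac{389}{-338} = 389 \left(- \frac{1}{338}\right) = - \frac{389}{338} \approx -1.1509$)
$- 1415 q + 44 = \left(-1415\right) \left(- \frac{389}{338}\right) + 44 = \frac{550435}{338} + 44 = \frac{565307}{338}$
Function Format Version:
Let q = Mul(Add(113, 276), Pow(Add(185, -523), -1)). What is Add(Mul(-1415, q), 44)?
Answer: Rational(565307, 338) ≈ 1672.5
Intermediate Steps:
q = Rational(-389, 338) (q = Mul(389, Pow(-338, -1)) = Mul(389, Rational(-1, 338)) = Rational(-389, 338) ≈ -1.1509)
Add(Mul(-1415, q), 44) = Add(Mul(-1415, Rational(-389, 338)), 44) = Add(Rational(550435, 338), 44) = Rational(565307, 338)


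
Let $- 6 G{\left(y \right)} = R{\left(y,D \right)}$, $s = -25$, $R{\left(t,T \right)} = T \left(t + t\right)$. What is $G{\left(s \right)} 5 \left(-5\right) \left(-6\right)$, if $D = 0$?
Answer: $0$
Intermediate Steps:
$R{\left(t,T \right)} = 2 T t$ ($R{\left(t,T \right)} = T 2 t = 2 T t$)
$G{\left(y \right)} = 0$ ($G{\left(y \right)} = - \frac{2 \cdot 0 y}{6} = \left(- \frac{1}{6}\right) 0 = 0$)
$G{\left(s \right)} 5 \left(-5\right) \left(-6\right) = 0 \cdot 5 \left(-5\right) \left(-6\right) = 0 \left(\left(-25\right) \left(-6\right)\right) = 0 \cdot 150 = 0$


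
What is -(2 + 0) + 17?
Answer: 15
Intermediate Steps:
-(2 + 0) + 17 = -2 + 17 = 15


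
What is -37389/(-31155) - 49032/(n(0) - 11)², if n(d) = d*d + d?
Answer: -507689297/1256585 ≈ -404.02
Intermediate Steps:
n(d) = d + d² (n(d) = d² + d = d + d²)
-37389/(-31155) - 49032/(n(0) - 11)² = -37389/(-31155) - 49032/(0*(1 + 0) - 11)² = -37389*(-1/31155) - 49032/(0*1 - 11)² = 12463/10385 - 49032/(0 - 11)² = 12463/10385 - 49032/((-11)²) = 12463/10385 - 49032/121 = -507689297/1256585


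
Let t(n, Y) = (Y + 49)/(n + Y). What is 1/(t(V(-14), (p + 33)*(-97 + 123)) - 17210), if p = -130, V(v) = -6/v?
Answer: -17651/303756399 ≈ -5.8109e-5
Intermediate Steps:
t(n, Y) = (49 + Y)/(Y + n)
1/(t(V(-14), (p + 33)*(-97 + 123)) - 17210) = 1/((49 + (-130 + 33)*(-97 + 123))/((-130 + 33)*(-97 + 123) - 6/(-14)) - 17210) = 1/((49 - 97*26)/(-97*26 - 6*(-1/14)) - 17210) = 1/((49 - 2522)/(-2522 + 3/7) - 17210) = 1/(-2473/(-17651/7) - 17210) = 1/(-7/17651*(-2473) - 17210) = 1/(17311/17651 - 17210) = 1/(-303756399/17651) = -17651/303756399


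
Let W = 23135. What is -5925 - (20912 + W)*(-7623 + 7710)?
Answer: -3838014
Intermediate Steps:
-5925 - (20912 + W)*(-7623 + 7710) = -5925 - (20912 + 23135)*(-7623 + 7710) = -5925 - 44047*87 = -5925 - 1*3832089 = -5925 - 3832089 = -3838014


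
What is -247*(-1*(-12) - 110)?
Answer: 24206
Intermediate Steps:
-247*(-1*(-12) - 110) = -247*(12 - 110) = -247*(-98) = 24206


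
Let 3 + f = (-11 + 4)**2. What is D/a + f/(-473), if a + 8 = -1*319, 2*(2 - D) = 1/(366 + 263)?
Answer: -20112431/194576118 ≈ -0.10337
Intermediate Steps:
D = 2515/1258 (D = 2 - 1/(2*(366 + 263)) = 2 - 1/2/629 = 2 - 1/2*1/629 = 2 - 1/1258 = 2515/1258 ≈ 1.9992)
f = 46 (f = -3 + (-11 + 4)**2 = -3 + (-7)**2 = -3 + 49 = 46)
a = -327 (a = -8 - 1*319 = -8 - 319 = -327)
D/a + f/(-473) = (2515/1258)/(-327) + 46/(-473) = (2515/1258)*(-1/327) + 46*(-1/473) = -2515/411366 - 46/473 = -20112431/194576118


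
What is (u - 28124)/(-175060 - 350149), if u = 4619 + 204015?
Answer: -180510/525209 ≈ -0.34369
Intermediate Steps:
u = 208634
(u - 28124)/(-175060 - 350149) = (208634 - 28124)/(-175060 - 350149) = 180510/(-525209) = 180510*(-1/525209) = -180510/525209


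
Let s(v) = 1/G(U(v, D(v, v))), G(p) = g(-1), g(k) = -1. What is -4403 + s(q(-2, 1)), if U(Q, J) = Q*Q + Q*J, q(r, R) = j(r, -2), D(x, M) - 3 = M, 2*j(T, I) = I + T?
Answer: -4404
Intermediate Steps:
j(T, I) = I/2 + T/2 (j(T, I) = (I + T)/2 = I/2 + T/2)
D(x, M) = 3 + M
q(r, R) = -1 + r/2 (q(r, R) = (½)*(-2) + r/2 = -1 + r/2)
U(Q, J) = Q² + J*Q
G(p) = -1
s(v) = -1 (s(v) = 1/(-1) = -1)
-4403 + s(q(-2, 1)) = -4403 - 1 = -4404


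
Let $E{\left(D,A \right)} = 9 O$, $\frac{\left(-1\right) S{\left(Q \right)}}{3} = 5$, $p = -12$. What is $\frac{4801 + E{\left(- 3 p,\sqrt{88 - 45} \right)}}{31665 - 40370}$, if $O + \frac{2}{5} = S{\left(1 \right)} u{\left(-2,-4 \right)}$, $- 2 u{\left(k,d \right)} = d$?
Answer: $- \frac{22637}{43525} \approx -0.52009$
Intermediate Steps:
$u{\left(k,d \right)} = - \frac{d}{2}$
$S{\left(Q \right)} = -15$ ($S{\left(Q \right)} = \left(-3\right) 5 = -15$)
$O = - \frac{152}{5}$ ($O = - \frac{2}{5} - 15 \left(\left(- \frac{1}{2}\right) \left(-4\right)\right) = - \frac{2}{5} - 30 = - \frac{152}{5} \approx -30.4$)
$E{\left(D,A \right)} = - \frac{1368}{5}$ ($E{\left(D,A \right)} = 9 \left(- \frac{152}{5}\right) = - \frac{1368}{5}$)
$\frac{4801 + E{\left(- 3 p,\sqrt{88 - 45} \right)}}{31665 - 40370} = \frac{4801 - \frac{1368}{5}}{31665 - 40370} = \frac{22637}{5 \left(-8705\right)} = \frac{22637}{5} \left(- \frac{1}{8705}\right) = - \frac{22637}{43525}$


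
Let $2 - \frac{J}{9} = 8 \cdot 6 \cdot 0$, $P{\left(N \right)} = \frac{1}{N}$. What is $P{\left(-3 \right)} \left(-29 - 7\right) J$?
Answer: $216$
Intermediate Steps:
$J = 18$ ($J = 18 - 9 \cdot 8 \cdot 6 \cdot 0 = 18 - 9 \cdot 8 \cdot 0 = 18 - 0 = 18 + 0 = 18$)
$P{\left(-3 \right)} \left(-29 - 7\right) J = \frac{-29 - 7}{-3} \cdot 18 = \left(- \frac{1}{3}\right) \left(-36\right) 18 = 12 \cdot 18 = 216$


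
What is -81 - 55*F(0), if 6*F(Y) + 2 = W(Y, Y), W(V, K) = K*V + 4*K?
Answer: -188/3 ≈ -62.667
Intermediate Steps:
W(V, K) = 4*K + K*V
F(Y) = -⅓ + Y*(4 + Y)/6 (F(Y) = -⅓ + (Y*(4 + Y))/6 = -⅓ + Y*(4 + Y)/6)
-81 - 55*F(0) = -81 - 55*(-⅓ + (⅙)*0*(4 + 0)) = -81 - 55*(-⅓ + (⅙)*0*4) = -81 - 55*(-⅓ + 0) = -81 - 55*(-⅓) = -81 + 55/3 = -188/3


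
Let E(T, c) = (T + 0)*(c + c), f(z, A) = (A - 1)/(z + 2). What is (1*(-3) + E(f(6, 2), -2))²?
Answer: 49/4 ≈ 12.250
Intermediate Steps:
f(z, A) = (-1 + A)/(2 + z)
E(T, c) = 2*T*c (E(T, c) = T*(2*c) = 2*T*c)
(1*(-3) + E(f(6, 2), -2))² = (1*(-3) + 2*((-1 + 2)/(2 + 6))*(-2))² = (-3 + 2*(1/8)*(-2))² = (-3 + 2*((⅛)*1)*(-2))² = (-3 + 2*(⅛)*(-2))² = (-3 - ½)² = (-7/2)² = 49/4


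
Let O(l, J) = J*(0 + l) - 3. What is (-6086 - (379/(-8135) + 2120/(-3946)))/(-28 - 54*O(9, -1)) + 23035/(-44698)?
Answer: -2297509058380137/222399818014900 ≈ -10.331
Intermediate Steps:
O(l, J) = -3 + J*l (O(l, J) = J*l - 3 = -3 + J*l)
(-6086 - (379/(-8135) + 2120/(-3946)))/(-28 - 54*O(9, -1)) + 23035/(-44698) = (-6086 - (379/(-8135) + 2120/(-3946)))/(-28 - 54*(-3 - 1*9)) + 23035/(-44698) = (-6086 - (379*(-1/8135) + 2120*(-1/3946)))/(-28 - 54*(-3 - 9)) + 23035*(-1/44698) = (-6086 - (-379/8135 - 1060/1973))/(-28 - 54*(-12)) - 23035/44698 = (-6086 - 1*(-9370867/16050355))/(-28 + 648) - 23035/44698 = (-6086 + 9370867/16050355)/620 - 23035/44698 = -97673089663/16050355*1/620 - 23035/44698 = -97673089663/9951220100 - 23035/44698 = -2297509058380137/222399818014900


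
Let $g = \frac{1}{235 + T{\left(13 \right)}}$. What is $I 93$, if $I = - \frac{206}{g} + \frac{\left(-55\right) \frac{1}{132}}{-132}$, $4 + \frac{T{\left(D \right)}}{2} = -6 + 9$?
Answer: $- \frac{2356893637}{528} \approx -4.4638 \cdot 10^{6}$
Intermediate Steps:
$T{\left(D \right)} = -2$ ($T{\left(D \right)} = -8 + 2 \left(-6 + 9\right) = -8 + 2 \cdot 3 = -8 + 6 = -2$)
$g = \frac{1}{233}$ ($g = \frac{1}{235 - 2} = \frac{1}{233} \approx 0.0042918$)
$I = - \frac{76028827}{1584}$ ($I = - 206 \frac{1}{\frac{1}{233}} + \frac{\left(-55\right) \frac{1}{132}}{-132} = \left(-206\right) 233 + \left(-55\right) \frac{1}{132} \left(- \frac{1}{132}\right) = -47998 - - \frac{5}{1584} = -47998 + \frac{5}{1584} = - \frac{76028827}{1584} \approx -47998.0$)
$I 93 = \left(- \frac{76028827}{1584}\right) 93 = - \frac{2356893637}{528}$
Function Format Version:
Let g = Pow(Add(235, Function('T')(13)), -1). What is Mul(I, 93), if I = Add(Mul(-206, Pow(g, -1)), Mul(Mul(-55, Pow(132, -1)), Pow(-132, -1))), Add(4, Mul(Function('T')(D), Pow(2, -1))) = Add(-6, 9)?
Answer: Rational(-2356893637, 528) ≈ -4.4638e+6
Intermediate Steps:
Function('T')(D) = -2 (Function('T')(D) = Add(-8, Mul(2, Add(-6, 9))) = Add(-8, Mul(2, 3)) = Add(-8, 6) = -2)
g = Rational(1, 233) (g = Pow(Add(235, -2), -1) = Pow(233, -1) = Rational(1, 233) ≈ 0.0042918)
I = Rational(-76028827, 1584) (I = Add(Mul(-206, Pow(Rational(1, 233), -1)), Mul(Mul(-55, Pow(132, -1)), Pow(-132, -1))) = Add(Mul(-206, 233), Mul(Mul(-55, Rational(1, 132)), Rational(-1, 132))) = Add(-47998, Mul(Rational(-5, 12), Rational(-1, 132))) = Add(-47998, Rational(5, 1584)) = Rational(-76028827, 1584) ≈ -47998.)
Mul(I, 93) = Mul(Rational(-76028827, 1584), 93) = Rational(-2356893637, 528)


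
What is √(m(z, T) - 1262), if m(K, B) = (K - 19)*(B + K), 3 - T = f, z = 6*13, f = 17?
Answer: √2514 ≈ 50.140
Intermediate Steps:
z = 78
T = -14 (T = 3 - 1*17 = 3 - 17 = -14)
m(K, B) = (-19 + K)*(B + K)
√(m(z, T) - 1262) = √((78² - 19*(-14) - 19*78 - 14*78) - 1262) = √((6084 + 266 - 1482 - 1092) - 1262) = √(3776 - 1262) = √2514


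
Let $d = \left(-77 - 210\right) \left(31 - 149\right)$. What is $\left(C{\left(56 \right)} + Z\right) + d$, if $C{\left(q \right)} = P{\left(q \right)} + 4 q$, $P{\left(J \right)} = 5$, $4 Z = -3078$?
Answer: $\frac{66651}{2} \approx 33326.0$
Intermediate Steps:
$Z = - \frac{1539}{2}$ ($Z = \frac{1}{4} \left(-3078\right) = - \frac{1539}{2} \approx -769.5$)
$d = 33866$ ($d = \left(-287\right) \left(-118\right) = 33866$)
$C{\left(q \right)} = 5 + 4 q$
$\left(C{\left(56 \right)} + Z\right) + d = \left(\left(5 + 4 \cdot 56\right) - \frac{1539}{2}\right) + 33866 = \left(\left(5 + 224\right) - \frac{1539}{2}\right) + 33866 = \left(229 - \frac{1539}{2}\right) + 33866 = - \frac{1081}{2} + 33866 = \frac{66651}{2}$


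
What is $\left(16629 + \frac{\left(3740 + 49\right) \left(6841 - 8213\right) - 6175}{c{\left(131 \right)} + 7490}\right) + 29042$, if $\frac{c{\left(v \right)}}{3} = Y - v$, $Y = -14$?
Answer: $\frac{317004222}{7055} \approx 44933.0$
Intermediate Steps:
$c{\left(v \right)} = -42 - 3 v$ ($c{\left(v \right)} = 3 \left(-14 - v\right) = -42 - 3 v$)
$\left(16629 + \frac{\left(3740 + 49\right) \left(6841 - 8213\right) - 6175}{c{\left(131 \right)} + 7490}\right) + 29042 = \left(16629 + \frac{\left(3740 + 49\right) \left(6841 - 8213\right) - 6175}{\left(-42 - 393\right) + 7490}\right) + 29042 = \left(16629 + \frac{3789 \left(-1372\right) - 6175}{\left(-42 - 393\right) + 7490}\right) + 29042 = \left(16629 + \frac{-5198508 - 6175}{-435 + 7490}\right) + 29042 = \left(16629 - \frac{5204683}{7055}\right) + 29042 = \frac{112112912}{7055} + 29042 = \frac{317004222}{7055}$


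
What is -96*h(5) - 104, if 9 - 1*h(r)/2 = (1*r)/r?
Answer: -1640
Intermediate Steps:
h(r) = 16 (h(r) = 18 - 2*1*r/r = 18 - 2*r/r = 18 - 2*1 = 18 - 2 = 16)
-96*h(5) - 104 = -96*16 - 104 = -1536 - 104 = -1640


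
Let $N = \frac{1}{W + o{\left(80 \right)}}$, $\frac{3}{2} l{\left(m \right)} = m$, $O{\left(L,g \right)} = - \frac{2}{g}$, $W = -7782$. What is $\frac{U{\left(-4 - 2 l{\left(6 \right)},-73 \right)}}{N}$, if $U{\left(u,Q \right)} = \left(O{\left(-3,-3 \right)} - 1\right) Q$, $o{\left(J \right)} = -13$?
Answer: $- \frac{569035}{3} \approx -1.8968 \cdot 10^{5}$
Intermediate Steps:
$l{\left(m \right)} = \frac{2 m}{3}$
$U{\left(u,Q \right)} = - \frac{Q}{3}$ ($U{\left(u,Q \right)} = \left(- \frac{2}{-3} - 1\right) Q = \left(\left(-2\right) \left(- \frac{1}{3}\right) - 1\right) Q = \left(\frac{2}{3} - 1\right) Q = - \frac{Q}{3}$)
$N = - \frac{1}{7795}$ ($N = \frac{1}{-7782 - 13} = \frac{1}{-7795} = - \frac{1}{7795} \approx -0.00012829$)
$\frac{U{\left(-4 - 2 l{\left(6 \right)},-73 \right)}}{N} = \frac{\left(- \frac{1}{3}\right) \left(-73\right)}{- \frac{1}{7795}} = \frac{73}{3} \left(-7795\right) = - \frac{569035}{3}$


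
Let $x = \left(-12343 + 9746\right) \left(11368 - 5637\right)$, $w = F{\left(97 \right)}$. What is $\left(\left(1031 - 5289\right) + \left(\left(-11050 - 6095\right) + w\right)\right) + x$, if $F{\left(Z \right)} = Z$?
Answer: $-14904713$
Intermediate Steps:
$w = 97$
$x = -14883407$ ($x = \left(-2597\right) 5731 = -14883407$)
$\left(\left(1031 - 5289\right) + \left(\left(-11050 - 6095\right) + w\right)\right) + x = \left(\left(1031 - 5289\right) + \left(\left(-11050 - 6095\right) + 97\right)\right) - 14883407 = \left(\left(1031 - 5289\right) + \left(-17145 + 97\right)\right) - 14883407 = \left(-4258 - 17048\right) - 14883407 = -21306 - 14883407 = -14904713$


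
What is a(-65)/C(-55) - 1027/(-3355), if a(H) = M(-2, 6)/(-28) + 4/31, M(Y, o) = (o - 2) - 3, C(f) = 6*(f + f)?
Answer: 3564097/11648560 ≈ 0.30597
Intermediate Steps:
C(f) = 12*f (C(f) = 6*(2*f) = 12*f)
M(Y, o) = -5 + o (M(Y, o) = (-2 + o) - 3 = -5 + o)
a(H) = 81/868 (a(H) = (-5 + 6)/(-28) + 4/31 = 1*(-1/28) + 4*(1/31) = -1/28 + 4/31 = 81/868)
a(-65)/C(-55) - 1027/(-3355) = 81/(868*((12*(-55)))) - 1027/(-3355) = (81/868)/(-660) - 1027*(-1/3355) = (81/868)*(-1/660) + 1027/3355 = -27/190960 + 1027/3355 = 3564097/11648560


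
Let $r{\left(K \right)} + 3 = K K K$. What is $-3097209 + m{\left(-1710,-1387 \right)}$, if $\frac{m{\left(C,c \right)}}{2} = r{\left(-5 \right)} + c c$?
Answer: $750073$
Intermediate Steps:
$r{\left(K \right)} = -3 + K^{3}$ ($r{\left(K \right)} = -3 + K K K = -3 + K^{2} K = -3 + K^{3}$)
$m{\left(C,c \right)} = -256 + 2 c^{2}$ ($m{\left(C,c \right)} = 2 \left(\left(-3 + \left(-5\right)^{3}\right) + c c\right) = 2 \left(\left(-3 - 125\right) + c^{2}\right) = 2 \left(-128 + c^{2}\right) = -256 + 2 c^{2}$)
$-3097209 + m{\left(-1710,-1387 \right)} = -3097209 - \left(256 - 2 \left(-1387\right)^{2}\right) = -3097209 + \left(-256 + 2 \cdot 1923769\right) = -3097209 + \left(-256 + 3847538\right) = -3097209 + 3847282 = 750073$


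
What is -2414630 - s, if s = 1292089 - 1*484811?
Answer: -3221908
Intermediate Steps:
s = 807278 (s = 1292089 - 484811 = 807278)
-2414630 - s = -2414630 - 1*807278 = -2414630 - 807278 = -3221908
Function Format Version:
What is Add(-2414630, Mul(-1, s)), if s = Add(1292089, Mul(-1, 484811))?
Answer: -3221908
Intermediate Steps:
s = 807278 (s = Add(1292089, -484811) = 807278)
Add(-2414630, Mul(-1, s)) = Add(-2414630, Mul(-1, 807278)) = Add(-2414630, -807278) = -3221908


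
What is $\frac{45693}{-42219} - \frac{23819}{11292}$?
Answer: $- \frac{169064413}{52970772} \approx -3.1917$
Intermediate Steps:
$\frac{45693}{-42219} - \frac{23819}{11292} = 45693 \left(- \frac{1}{42219}\right) - \frac{23819}{11292} = - \frac{5077}{4691} - \frac{23819}{11292} = - \frac{169064413}{52970772}$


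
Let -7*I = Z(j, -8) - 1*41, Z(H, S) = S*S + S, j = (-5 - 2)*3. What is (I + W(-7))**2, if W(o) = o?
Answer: 4096/49 ≈ 83.592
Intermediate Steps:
j = -21 (j = -7*3 = -21)
Z(H, S) = S + S**2 (Z(H, S) = S**2 + S = S + S**2)
I = -15/7 (I = -(-8*(1 - 8) - 1*41)/7 = -(-8*(-7) - 41)/7 = -(56 - 41)/7 = -1/7*15 = -15/7 ≈ -2.1429)
(I + W(-7))**2 = (-15/7 - 7)**2 = (-64/7)**2 = 4096/49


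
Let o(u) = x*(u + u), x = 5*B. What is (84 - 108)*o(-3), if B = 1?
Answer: 720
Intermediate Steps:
x = 5 (x = 5*1 = 5)
o(u) = 10*u (o(u) = 5*(u + u) = 5*(2*u) = 10*u)
(84 - 108)*o(-3) = (84 - 108)*(10*(-3)) = -24*(-30) = 720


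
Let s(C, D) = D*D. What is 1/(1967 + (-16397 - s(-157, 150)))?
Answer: -1/36930 ≈ -2.7078e-5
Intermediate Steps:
s(C, D) = D**2
1/(1967 + (-16397 - s(-157, 150))) = 1/(1967 + (-16397 - 1*150**2)) = 1/(1967 + (-16397 - 1*22500)) = 1/(1967 + (-16397 - 22500)) = 1/(1967 - 38897) = 1/(-36930) = -1/36930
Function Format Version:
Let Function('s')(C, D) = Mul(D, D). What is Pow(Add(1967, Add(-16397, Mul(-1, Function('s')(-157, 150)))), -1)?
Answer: Rational(-1, 36930) ≈ -2.7078e-5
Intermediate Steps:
Function('s')(C, D) = Pow(D, 2)
Pow(Add(1967, Add(-16397, Mul(-1, Function('s')(-157, 150)))), -1) = Pow(Add(1967, Add(-16397, Mul(-1, Pow(150, 2)))), -1) = Pow(Add(1967, Add(-16397, Mul(-1, 22500))), -1) = Pow(Add(1967, Add(-16397, -22500)), -1) = Pow(Add(1967, -38897), -1) = Pow(-36930, -1) = Rational(-1, 36930)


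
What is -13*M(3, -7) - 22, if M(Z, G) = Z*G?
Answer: 251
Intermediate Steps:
M(Z, G) = G*Z
-13*M(3, -7) - 22 = -(-91)*3 - 22 = -13*(-21) - 22 = 273 - 22 = 251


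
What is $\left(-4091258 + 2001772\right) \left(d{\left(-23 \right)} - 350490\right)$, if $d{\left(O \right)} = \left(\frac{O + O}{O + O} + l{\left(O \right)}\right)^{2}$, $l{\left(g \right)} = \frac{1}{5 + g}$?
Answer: $\frac{118639417667953}{162} \approx 7.3234 \cdot 10^{11}$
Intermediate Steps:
$d{\left(O \right)} = \left(1 + \frac{1}{5 + O}\right)^{2}$ ($d{\left(O \right)} = \left(\frac{O + O}{O + O} + \frac{1}{5 + O}\right)^{2} = \left(\frac{2 O}{2 O} + \frac{1}{5 + O}\right)^{2} = \left(2 O \frac{1}{2 O} + \frac{1}{5 + O}\right)^{2} = \left(1 + \frac{1}{5 + O}\right)^{2}$)
$\left(-4091258 + 2001772\right) \left(d{\left(-23 \right)} - 350490\right) = \left(-4091258 + 2001772\right) \left(\frac{\left(6 - 23\right)^{2}}{\left(5 - 23\right)^{2}} - 350490\right) = - 2089486 \left(\frac{\left(-17\right)^{2}}{324} - 350490\right) = - 2089486 \left(\frac{1}{324} \cdot 289 - 350490\right) = - 2089486 \left(\frac{289}{324} - 350490\right) = \left(-2089486\right) \left(- \frac{113558471}{324}\right) = \frac{118639417667953}{162}$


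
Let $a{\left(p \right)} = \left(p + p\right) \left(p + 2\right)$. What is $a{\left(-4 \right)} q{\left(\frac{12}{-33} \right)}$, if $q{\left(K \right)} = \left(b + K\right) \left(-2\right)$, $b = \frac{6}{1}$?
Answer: $- \frac{1984}{11} \approx -180.36$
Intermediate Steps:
$b = 6$ ($b = 6 \cdot 1 = 6$)
$a{\left(p \right)} = 2 p \left(2 + p\right)$
$q{\left(K \right)} = -12 - 2 K$ ($q{\left(K \right)} = \left(6 + K\right) \left(-2\right) = -12 - 2 K$)
$a{\left(-4 \right)} q{\left(\frac{12}{-33} \right)} = 2 \left(-4\right) \left(2 - 4\right) \left(-12 - 2 \frac{12}{-33}\right) = 2 \left(-4\right) \left(-2\right) \left(-12 - 2 \cdot 12 \left(- \frac{1}{33}\right)\right) = 16 \left(-12 - - \frac{8}{11}\right) = 16 \left(-12 + \frac{8}{11}\right) = 16 \left(- \frac{124}{11}\right) = - \frac{1984}{11}$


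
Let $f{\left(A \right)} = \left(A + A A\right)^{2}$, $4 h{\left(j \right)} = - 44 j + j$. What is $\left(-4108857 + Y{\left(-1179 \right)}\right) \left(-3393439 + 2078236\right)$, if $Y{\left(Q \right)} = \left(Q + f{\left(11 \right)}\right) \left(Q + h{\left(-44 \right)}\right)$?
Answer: $20488004803881$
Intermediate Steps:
$h{\left(j \right)} = - \frac{43 j}{4}$ ($h{\left(j \right)} = \frac{- 44 j + j}{4} = \frac{\left(-43\right) j}{4} = - \frac{43 j}{4}$)
$f{\left(A \right)} = \left(A + A^{2}\right)^{2}$
$Y{\left(Q \right)} = \left(473 + Q\right) \left(17424 + Q\right)$ ($Y{\left(Q \right)} = \left(Q + 11^{2} \left(1 + 11\right)^{2}\right) \left(Q - -473\right) = \left(Q + 121 \cdot 12^{2}\right) \left(Q + 473\right) = \left(Q + 121 \cdot 144\right) \left(473 + Q\right) = \left(Q + 17424\right) \left(473 + Q\right) = \left(17424 + Q\right) \left(473 + Q\right) = \left(473 + Q\right) \left(17424 + Q\right)$)
$\left(-4108857 + Y{\left(-1179 \right)}\right) \left(-3393439 + 2078236\right) = \left(-4108857 + \left(8241552 + \left(-1179\right)^{2} + 17897 \left(-1179\right)\right)\right) \left(-3393439 + 2078236\right) = \left(-4108857 + \left(8241552 + 1390041 - 21100563\right)\right) \left(-1315203\right) = \left(-4108857 - 11468970\right) \left(-1315203\right) = \left(-15577827\right) \left(-1315203\right) = 20488004803881$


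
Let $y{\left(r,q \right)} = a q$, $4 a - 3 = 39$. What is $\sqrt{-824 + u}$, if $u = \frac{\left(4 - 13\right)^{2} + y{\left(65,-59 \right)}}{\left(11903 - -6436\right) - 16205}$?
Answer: $\frac{i \sqrt{3753608903}}{2134} \approx 28.71 i$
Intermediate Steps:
$a = \frac{21}{2}$ ($a = \frac{3}{4} + \frac{1}{4} \cdot 39 = \frac{3}{4} + \frac{39}{4} = \frac{21}{2} \approx 10.5$)
$y{\left(r,q \right)} = \frac{21 q}{2}$
$u = - \frac{1077}{4268}$ ($u = \frac{\left(4 - 13\right)^{2} + \frac{21}{2} \left(-59\right)}{\left(11903 - -6436\right) - 16205} = \frac{\left(-9\right)^{2} - \frac{1239}{2}}{\left(11903 + 6436\right) - 16205} = \frac{81 - \frac{1239}{2}}{18339 - 16205} = - \frac{1077}{2 \cdot 2134} = \left(- \frac{1077}{2}\right) \frac{1}{2134} = - \frac{1077}{4268} \approx -0.25234$)
$\sqrt{-824 + u} = \sqrt{-824 - \frac{1077}{4268}} = \sqrt{- \frac{3517909}{4268}} = \frac{i \sqrt{3753608903}}{2134}$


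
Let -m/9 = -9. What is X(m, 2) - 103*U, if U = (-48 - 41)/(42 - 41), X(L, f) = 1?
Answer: 9168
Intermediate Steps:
m = 81 (m = -9*(-9) = 81)
U = -89 (U = -89/1 = -89*1 = -89)
X(m, 2) - 103*U = 1 - 103*(-89) = 1 + 9167 = 9168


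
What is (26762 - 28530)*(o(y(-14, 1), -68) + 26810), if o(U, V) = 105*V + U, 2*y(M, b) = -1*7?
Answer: -34770372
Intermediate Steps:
y(M, b) = -7/2 (y(M, b) = (-1*7)/2 = (½)*(-7) = -7/2)
o(U, V) = U + 105*V
(26762 - 28530)*(o(y(-14, 1), -68) + 26810) = (26762 - 28530)*((-7/2 + 105*(-68)) + 26810) = -1768*((-7/2 - 7140) + 26810) = -1768*(-14287/2 + 26810) = -1768*39333/2 = -34770372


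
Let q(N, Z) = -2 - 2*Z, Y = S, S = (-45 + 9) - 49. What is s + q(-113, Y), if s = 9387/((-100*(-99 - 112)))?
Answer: 3554187/21100 ≈ 168.44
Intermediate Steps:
S = -85 (S = -36 - 49 = -85)
Y = -85
s = 9387/21100 (s = 9387/((-100*(-211))) = 9387/21100 ≈ 0.44488)
s + q(-113, Y) = 9387/21100 + (-2 - 2*(-85)) = 9387/21100 + (-2 + 170) = 9387/21100 + 168 = 3554187/21100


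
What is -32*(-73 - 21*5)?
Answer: 5696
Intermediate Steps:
-32*(-73 - 21*5) = -32*(-73 - 105) = -32*(-178) = 5696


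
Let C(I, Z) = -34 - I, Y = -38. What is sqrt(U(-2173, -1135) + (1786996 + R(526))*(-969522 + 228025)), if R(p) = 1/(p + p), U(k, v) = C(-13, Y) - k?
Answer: I*sqrt(366610134619875071)/526 ≈ 1.1511e+6*I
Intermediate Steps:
U(k, v) = -21 - k (U(k, v) = (-34 - 1*(-13)) - k = (-34 + 13) - k = -21 - k)
R(p) = 1/(2*p)
sqrt(U(-2173, -1135) + (1786996 + R(526))*(-969522 + 228025)) = sqrt((-21 - 1*(-2173)) + (1786996 + (1/2)/526)*(-969522 + 228025)) = sqrt((-21 + 2173) + (1786996 + (1/2)*(1/526))*(-741497)) = sqrt(2152 + (1786996 + 1/1052)*(-741497)) = sqrt(2152 + (1879919793/1052)*(-741497)) = sqrt(2152 - 1393954886750121/1052) = sqrt(-1393954884486217/1052) = I*sqrt(366610134619875071)/526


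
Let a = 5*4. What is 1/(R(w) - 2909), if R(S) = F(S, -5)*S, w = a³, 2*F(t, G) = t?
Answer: 1/31997091 ≈ 3.1253e-8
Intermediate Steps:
a = 20
F(t, G) = t/2
w = 8000 (w = 20³ = 8000)
R(S) = S²/2 (R(S) = (S/2)*S = S²/2)
1/(R(w) - 2909) = 1/((½)*8000² - 2909) = 1/((½)*64000000 - 2909) = 1/(32000000 - 2909) = 1/31997091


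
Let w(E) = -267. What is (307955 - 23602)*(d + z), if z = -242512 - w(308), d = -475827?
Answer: -204185927416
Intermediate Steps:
z = -242245 (z = -242512 - 1*(-267) = -242512 + 267 = -242245)
(307955 - 23602)*(d + z) = (307955 - 23602)*(-475827 - 242245) = 284353*(-718072) = -204185927416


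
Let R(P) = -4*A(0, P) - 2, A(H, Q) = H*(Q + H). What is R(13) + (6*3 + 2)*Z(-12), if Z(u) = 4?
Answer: 78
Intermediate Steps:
A(H, Q) = H*(H + Q)
R(P) = -2 (R(P) = -0*(0 + P) - 2 = -0*P - 2 = -4*0 - 2 = 0 - 2 = -2)
R(13) + (6*3 + 2)*Z(-12) = -2 + (6*3 + 2)*4 = -2 + (18 + 2)*4 = -2 + 20*4 = -2 + 80 = 78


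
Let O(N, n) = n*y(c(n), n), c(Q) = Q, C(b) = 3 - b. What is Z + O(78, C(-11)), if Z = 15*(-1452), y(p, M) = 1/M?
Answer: -21779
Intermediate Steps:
O(N, n) = 1 (O(N, n) = n/n = 1)
Z = -21780
Z + O(78, C(-11)) = -21780 + 1 = -21779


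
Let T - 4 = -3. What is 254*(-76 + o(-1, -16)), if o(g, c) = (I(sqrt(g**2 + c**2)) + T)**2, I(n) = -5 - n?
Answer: 50038 + 2032*sqrt(257) ≈ 82614.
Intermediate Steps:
T = 1 (T = 4 - 3 = 1)
o(g, c) = (-4 - sqrt(c**2 + g**2))**2 (o(g, c) = ((-5 - sqrt(g**2 + c**2)) + 1)**2 = ((-5 - sqrt(c**2 + g**2)) + 1)**2 = (-4 - sqrt(c**2 + g**2))**2)
254*(-76 + o(-1, -16)) = 254*(-76 + (4 + sqrt((-16)**2 + (-1)**2))**2) = 254*(-76 + (4 + sqrt(256 + 1))**2) = 254*(-76 + (4 + sqrt(257))**2) = -19304 + 254*(4 + sqrt(257))**2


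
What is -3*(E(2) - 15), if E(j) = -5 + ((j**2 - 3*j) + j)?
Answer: 60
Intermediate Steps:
E(j) = -5 + j**2 - 2*j (E(j) = -5 + (j**2 - 2*j) = -5 + j**2 - 2*j)
-3*(E(2) - 15) = -3*((-5 + 2**2 - 2*2) - 15) = -3*((-5 + 4 - 4) - 15) = -3*(-5 - 15) = -3*(-20) = 60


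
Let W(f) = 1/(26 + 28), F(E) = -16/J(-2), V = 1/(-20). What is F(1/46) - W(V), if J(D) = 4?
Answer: -217/54 ≈ -4.0185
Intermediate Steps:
V = -1/20 ≈ -0.050000
F(E) = -4 (F(E) = -16/4 = -16*1/4 = -4)
W(f) = 1/54
F(1/46) - W(V) = -4 - 1*1/54 = -4 - 1/54 = -217/54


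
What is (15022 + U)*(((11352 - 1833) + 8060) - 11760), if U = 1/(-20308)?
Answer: 1775183563725/20308 ≈ 8.7413e+7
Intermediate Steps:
U = -1/20308 ≈ -4.9242e-5
(15022 + U)*(((11352 - 1833) + 8060) - 11760) = (15022 - 1/20308)*(((11352 - 1833) + 8060) - 11760) = 305066775*((9519 + 8060) - 11760)/20308 = 305066775*(17579 - 11760)/20308 = (305066775/20308)*5819 = 1775183563725/20308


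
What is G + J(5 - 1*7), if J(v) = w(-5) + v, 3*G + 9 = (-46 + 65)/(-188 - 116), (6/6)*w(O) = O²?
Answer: 959/48 ≈ 19.979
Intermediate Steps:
w(O) = O²
G = -145/48 (G = -3 + ((-46 + 65)/(-188 - 116))/3 = -3 + (19/(-304))/3 = -3 + (19*(-1/304))/3 = -3 + (⅓)*(-1/16) = -3 - 1/48 = -145/48 ≈ -3.0208)
J(v) = 25 + v (J(v) = (-5)² + v = 25 + v)
G + J(5 - 1*7) = -145/48 + (25 + (5 - 1*7)) = -145/48 + (25 + (5 - 7)) = -145/48 + (25 - 2) = -145/48 + 23 = 959/48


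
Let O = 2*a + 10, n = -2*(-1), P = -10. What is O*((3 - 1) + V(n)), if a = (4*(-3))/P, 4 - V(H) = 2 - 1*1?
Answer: 62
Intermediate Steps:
n = 2
V(H) = 3 (V(H) = 4 - (2 - 1*1) = 4 - (2 - 1) = 4 - 1*1 = 4 - 1 = 3)
a = 6/5 (a = (4*(-3))/(-10) = -12*(-⅒) = 6/5 ≈ 1.2000)
O = 62/5 (O = 2*(6/5) + 10 = 12/5 + 10 = 62/5 ≈ 12.400)
O*((3 - 1) + V(n)) = 62*((3 - 1) + 3)/5 = 62*(2 + 3)/5 = (62/5)*5 = 62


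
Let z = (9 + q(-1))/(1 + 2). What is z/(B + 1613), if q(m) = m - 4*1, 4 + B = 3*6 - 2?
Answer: 4/4875 ≈ 0.00082051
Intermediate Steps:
B = 12 (B = -4 + (3*6 - 2) = -4 + (18 - 2) = -4 + 16 = 12)
q(m) = -4 + m (q(m) = m - 4 = -4 + m)
z = 4/3 (z = (9 + (-4 - 1))/(1 + 2) = (9 - 5)/3 = 4*(⅓) = 4/3 ≈ 1.3333)
z/(B + 1613) = 4/(3*(12 + 1613)) = (4/3)/1625 = (4/3)*(1/1625) = 4/4875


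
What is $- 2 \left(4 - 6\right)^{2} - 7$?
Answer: $-15$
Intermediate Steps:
$- 2 \left(4 - 6\right)^{2} - 7 = - 2 \left(-2\right)^{2} - 7 = \left(-2\right) 4 - 7 = -8 - 7 = -15$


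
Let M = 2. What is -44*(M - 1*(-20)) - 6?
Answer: -974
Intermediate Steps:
-44*(M - 1*(-20)) - 6 = -44*(2 - 1*(-20)) - 6 = -44*(2 + 20) - 6 = -44*22 - 6 = -968 - 6 = -974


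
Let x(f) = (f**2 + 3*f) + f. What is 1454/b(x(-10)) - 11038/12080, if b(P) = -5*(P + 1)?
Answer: -2093091/368440 ≈ -5.6810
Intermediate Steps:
x(f) = f**2 + 4*f
b(P) = -5 - 5*P (b(P) = -5*(1 + P) = -5 - 5*P)
1454/b(x(-10)) - 11038/12080 = 1454/(-5 - (-50)*(4 - 10)) - 11038/12080 = 1454/(-5 - (-50)*(-6)) - 11038*1/12080 = 1454/(-5 - 5*60) - 5519/6040 = 1454/(-5 - 300) - 5519/6040 = 1454/(-305) - 5519/6040 = 1454*(-1/305) - 5519/6040 = -1454/305 - 5519/6040 = -2093091/368440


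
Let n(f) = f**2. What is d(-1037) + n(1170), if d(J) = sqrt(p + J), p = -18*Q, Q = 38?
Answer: 1368900 + I*sqrt(1721) ≈ 1.3689e+6 + 41.485*I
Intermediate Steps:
p = -684 (p = -18*38 = -684)
d(J) = sqrt(-684 + J)
d(-1037) + n(1170) = sqrt(-684 - 1037) + 1170**2 = sqrt(-1721) + 1368900 = I*sqrt(1721) + 1368900 = 1368900 + I*sqrt(1721)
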